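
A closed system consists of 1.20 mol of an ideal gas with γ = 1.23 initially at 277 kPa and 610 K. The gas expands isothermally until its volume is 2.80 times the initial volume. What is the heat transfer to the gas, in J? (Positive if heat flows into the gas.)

V₁ = nRT₁/P₁ = 1.20×8.314×610/277 = 22.0 L.
Isothermal: T stays 610 K; PV = const ⇒ V₂ = 61.5 L, P₂ = 98.9 kPa.
ΔU = 0 (ideal gas, T constant).
W = nRT ln(V₂/V₁) = 1.20×8.314×610×ln(2.80) = 6270 J.
Q = ΔU + W = 6270 J.

6270 J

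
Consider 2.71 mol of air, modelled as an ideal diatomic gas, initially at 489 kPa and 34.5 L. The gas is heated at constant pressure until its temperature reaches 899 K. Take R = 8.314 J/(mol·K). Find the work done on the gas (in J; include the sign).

-3380 J

T₁ = P₁V₁/(nR) = 489×34.5/(2.71×8.314) = 749 K.
Isobaric: P stays 489 kPa; V/T = const ⇒ T₂ = 899 K, V₂ = 41.4 L.
W = PΔV = 489×(41.4−34.5) kPa·L = 3380 J.
Work done on the gas = −W_by = -3380 J.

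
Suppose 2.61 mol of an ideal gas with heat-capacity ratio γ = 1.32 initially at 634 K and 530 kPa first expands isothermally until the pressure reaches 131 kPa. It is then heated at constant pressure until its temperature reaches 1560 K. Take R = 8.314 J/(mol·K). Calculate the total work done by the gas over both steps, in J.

39300 J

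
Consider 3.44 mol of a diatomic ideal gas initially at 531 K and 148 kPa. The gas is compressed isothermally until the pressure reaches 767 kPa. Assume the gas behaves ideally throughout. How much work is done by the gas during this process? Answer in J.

V₁ = nRT₁/P₁ = 3.44×8.314×531/148 = 103 L.
Isothermal: T stays 531 K; PV = const ⇒ V₂ = 19.8 L, P₂ = 767 kPa.
W = nRT ln(V₂/V₁) = 3.44×8.314×531×ln(0.193) = -25000 J.

-25000 J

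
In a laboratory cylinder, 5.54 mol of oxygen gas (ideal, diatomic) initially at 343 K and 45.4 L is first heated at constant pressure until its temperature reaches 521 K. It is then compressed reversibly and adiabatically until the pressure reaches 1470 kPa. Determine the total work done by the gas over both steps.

P₁ = nRT₁/V₁ = 5.54×8.314×343/45.4 = 348 kPa.
Step 1 — Isobaric: P stays 348 kPa; V/T = const ⇒ T₂ = 521 K, V₂ = 69.0 L.
W = PΔV = 348×(69.0−45.4) kPa·L = 8200 J.
ΔU = nCvΔT = 5.54×20.8×(521−343) = 20500 J.
Q = ΔU + W = nCpΔT = 28700 J.
State after step 1: P = 348 kPa, V = 69.0 L, T = 521 K.
Step 2 — Adiabatic: T₂/T₁ = (P₂/P₁)^((γ−1)/γ) ⇒ T₂ = 521×(4.22)^0.286 = 786 K; V₂ = 24.6 L.
ΔU = nCvΔT = 5.54×20.8×(786−521) = 30600 J.
Q = 0 for an adiabatic process, so W = −ΔU = -30600 J.
Net over both steps: W = -22400 J, Q = 28700 J, ΔU = 51100 J.

-22400 J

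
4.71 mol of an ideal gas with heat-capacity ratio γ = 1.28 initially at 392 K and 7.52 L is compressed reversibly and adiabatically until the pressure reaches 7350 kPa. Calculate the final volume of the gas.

2.76 L

P₁ = nRT₁/V₁ = 4.71×8.314×392/7.52 = 2040 kPa.
Adiabatic: T₂/T₁ = (P₂/P₁)^((γ−1)/γ) ⇒ T₂ = 392×(3.60)^0.219 = 519 K; V₂ = 2.76 L.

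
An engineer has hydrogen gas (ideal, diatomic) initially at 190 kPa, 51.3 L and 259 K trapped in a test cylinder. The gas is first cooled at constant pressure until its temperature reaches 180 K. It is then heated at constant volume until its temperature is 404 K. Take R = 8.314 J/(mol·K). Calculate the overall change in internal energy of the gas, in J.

13600 J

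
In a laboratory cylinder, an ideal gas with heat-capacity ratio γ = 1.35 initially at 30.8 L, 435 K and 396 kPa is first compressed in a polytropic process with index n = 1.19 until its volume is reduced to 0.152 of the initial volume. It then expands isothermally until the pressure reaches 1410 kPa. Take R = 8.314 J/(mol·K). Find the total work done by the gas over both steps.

n = P₁V₁/(RT₁) = 396×30.8/(8.314×435) = 3.37 mol.
Step 1 — Polytropic n=1.19: T₂ = T₁(V₁/V₂)^(n−1) = 435×(6.58)^0.19 = 622 K; P₂ = P₁(V₁/V₂)^n = 3730 kPa.
W = (P₁V₁−P₂V₂)/(n−1) = (396×30.8−3730×4.68)/0.19 = -27600 J.
ΔU = nCvΔT = 3.37×23.8×(622−435) = 15000 J.
Q = ΔU + W = -12600 J.
State after step 1: P = 3730 kPa, V = 4.68 L, T = 622 K.
Step 2 — Isothermal: T stays 622 K; PV = const ⇒ V₂ = 12.4 L, P₂ = 1410 kPa.
ΔU = 0 (ideal gas, T constant).
W = nRT ln(V₂/V₁) = 3.37×8.314×622×ln(2.64) = 17000 J.
Q = ΔU + W = 17000 J.
Net over both steps: W = -10700 J, Q = 4330 J, ΔU = 15000 J.

-10700 J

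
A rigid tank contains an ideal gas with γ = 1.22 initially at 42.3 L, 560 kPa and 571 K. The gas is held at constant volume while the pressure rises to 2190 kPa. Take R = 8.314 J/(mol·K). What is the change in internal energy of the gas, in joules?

n = P₁V₁/(RT₁) = 560×42.3/(8.314×571) = 4.99 mol.
Isochoric: V stays 42.3 L; P/T = const ⇒ T₂ = 2230 K, P₂ = 2190 kPa.
For an ideal gas ΔU = nCvΔT with Cv = R/(γ−1) = 37.8 J/(mol·K).
ΔU = 4.99×37.8×(2230−571) = 313000 J.

313000 J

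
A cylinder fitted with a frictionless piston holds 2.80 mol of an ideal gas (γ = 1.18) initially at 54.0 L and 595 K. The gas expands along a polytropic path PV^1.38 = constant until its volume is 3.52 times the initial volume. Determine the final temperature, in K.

369 K

P₁ = nRT₁/V₁ = 2.80×8.314×595/54.0 = 257 kPa.
Polytropic n=1.38: T₂ = T₁(V₁/V₂)^(n−1) = 595×(0.284)^0.38 = 369 K; P₂ = P₁(V₁/V₂)^n = 45.2 kPa.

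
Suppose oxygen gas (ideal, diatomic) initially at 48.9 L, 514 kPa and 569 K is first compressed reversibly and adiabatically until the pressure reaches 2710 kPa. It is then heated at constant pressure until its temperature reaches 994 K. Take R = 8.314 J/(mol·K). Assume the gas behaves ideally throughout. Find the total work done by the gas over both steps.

n = P₁V₁/(RT₁) = 514×48.9/(8.314×569) = 5.31 mol.
Step 1 — Adiabatic: T₂/T₁ = (P₂/P₁)^((γ−1)/γ) ⇒ T₂ = 569×(5.27)^0.286 = 915 K; V₂ = 14.9 L.
ΔU = nCvΔT = 5.31×20.8×(915−569) = 38200 J.
Q = 0 for an adiabatic process, so W = −ΔU = -38200 J.
State after step 1: P = 2710 kPa, V = 14.9 L, T = 915 K.
Step 2 — Isobaric: P stays 2710 kPa; V/T = const ⇒ T₂ = 994 K, V₂ = 16.2 L.
W = PΔV = 2710×(16.2−14.9) kPa·L = 3490 J.
ΔU = nCvΔT = 5.31×20.8×(994−915) = 8730 J.
Q = ΔU + W = nCpΔT = 12200 J.
Net over both steps: W = -34700 J, Q = 12200 J, ΔU = 46900 J.

-34700 J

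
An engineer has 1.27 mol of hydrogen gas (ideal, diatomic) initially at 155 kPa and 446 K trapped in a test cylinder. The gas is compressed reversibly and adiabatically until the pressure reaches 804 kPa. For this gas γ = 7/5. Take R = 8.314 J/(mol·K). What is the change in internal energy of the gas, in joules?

7070 J

V₁ = nRT₁/P₁ = 1.27×8.314×446/155 = 30.4 L.
Adiabatic: T₂/T₁ = (P₂/P₁)^((γ−1)/γ) ⇒ T₂ = 446×(5.19)^0.286 = 714 K; V₂ = 9.37 L.
For an ideal gas ΔU = nCvΔT with Cv = (5/2)R = 20.8 J/(mol·K).
ΔU = 1.27×20.8×(714−446) = 7070 J.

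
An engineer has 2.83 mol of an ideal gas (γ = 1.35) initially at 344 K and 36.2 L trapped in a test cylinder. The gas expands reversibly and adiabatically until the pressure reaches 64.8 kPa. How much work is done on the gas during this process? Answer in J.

P₁ = nRT₁/V₁ = 2.83×8.314×344/36.2 = 224 kPa.
Adiabatic: T₂/T₁ = (P₂/P₁)^((γ−1)/γ) ⇒ T₂ = 344×(0.290)^0.259 = 250 K; V₂ = 90.6 L.
ΔU = nCvΔT = 2.83×23.8×(250−344) = -6350 J.
Q = 0 for an adiabatic process, so W = −ΔU = 6350 J.
Work done on the gas = −W_by = -6350 J.

-6350 J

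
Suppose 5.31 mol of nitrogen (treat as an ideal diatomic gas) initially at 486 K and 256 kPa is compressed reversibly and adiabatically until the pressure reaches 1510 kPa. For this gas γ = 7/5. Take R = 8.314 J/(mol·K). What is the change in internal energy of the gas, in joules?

35400 J

V₁ = nRT₁/P₁ = 5.31×8.314×486/256 = 83.8 L.
Adiabatic: T₂/T₁ = (P₂/P₁)^((γ−1)/γ) ⇒ T₂ = 486×(5.90)^0.286 = 807 K; V₂ = 23.6 L.
For an ideal gas ΔU = nCvΔT with Cv = (5/2)R = 20.8 J/(mol·K).
ΔU = 5.31×20.8×(807−486) = 35400 J.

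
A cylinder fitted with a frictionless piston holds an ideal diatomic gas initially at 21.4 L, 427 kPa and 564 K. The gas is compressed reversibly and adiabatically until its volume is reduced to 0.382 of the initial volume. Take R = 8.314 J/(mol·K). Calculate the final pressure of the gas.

1640 kPa

Adiabatic: TV^(γ−1) = const ⇒ T₂ = 564×(2.62)^0.400 = 829 K; PV^γ = const ⇒ P₂ = 1640 kPa.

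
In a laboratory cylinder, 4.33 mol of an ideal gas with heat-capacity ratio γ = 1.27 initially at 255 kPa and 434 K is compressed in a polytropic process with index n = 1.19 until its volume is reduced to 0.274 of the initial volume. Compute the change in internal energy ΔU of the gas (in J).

16100 J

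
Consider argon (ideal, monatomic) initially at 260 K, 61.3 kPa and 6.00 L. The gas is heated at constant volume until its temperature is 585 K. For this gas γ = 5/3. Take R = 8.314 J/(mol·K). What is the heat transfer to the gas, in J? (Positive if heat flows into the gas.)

n = P₁V₁/(RT₁) = 61.3×6.00/(8.314×260) = 0.170 mol.
Isochoric: V stays 6.00 L; P/T = const ⇒ T₂ = 585 K, P₂ = 138 kPa.
W = 0 (no volume change).
ΔU = nCvΔT = 0.170×12.5×(585−260) = 690 J.
Q = ΔU = 690 J.

690 J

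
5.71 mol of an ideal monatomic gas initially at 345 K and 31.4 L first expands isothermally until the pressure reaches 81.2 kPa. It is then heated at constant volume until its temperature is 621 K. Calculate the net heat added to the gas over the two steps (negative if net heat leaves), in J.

50100 J

P₁ = nRT₁/V₁ = 5.71×8.314×345/31.4 = 522 kPa.
Step 1 — Isothermal: T stays 345 K; PV = const ⇒ V₂ = 202 L, P₂ = 81.2 kPa.
ΔU = 0 (ideal gas, T constant).
W = nRT ln(V₂/V₁) = 5.71×8.314×345×ln(6.42) = 30500 J.
Q = ΔU + W = 30500 J.
State after step 1: P = 81.2 kPa, V = 202 L, T = 345 K.
Step 2 — Isochoric: V stays 202 L; P/T = const ⇒ T₂ = 621 K, P₂ = 146 kPa.
W = 0 (no volume change).
ΔU = nCvΔT = 5.71×12.5×(621−345) = 19700 J.
Q = ΔU = 19700 J.
Net over both steps: W = 30500 J, Q = 50100 J, ΔU = 19700 J.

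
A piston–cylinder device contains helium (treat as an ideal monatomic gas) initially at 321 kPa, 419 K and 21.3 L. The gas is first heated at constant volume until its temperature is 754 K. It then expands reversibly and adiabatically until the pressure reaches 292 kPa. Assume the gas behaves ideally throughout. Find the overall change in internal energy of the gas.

3790 J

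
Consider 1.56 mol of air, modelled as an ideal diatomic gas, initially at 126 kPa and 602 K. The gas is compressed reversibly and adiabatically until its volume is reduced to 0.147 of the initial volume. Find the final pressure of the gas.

1850 kPa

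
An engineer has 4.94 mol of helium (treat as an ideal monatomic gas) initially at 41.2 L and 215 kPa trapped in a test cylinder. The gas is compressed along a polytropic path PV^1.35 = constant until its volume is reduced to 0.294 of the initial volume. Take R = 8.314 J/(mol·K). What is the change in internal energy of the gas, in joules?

7110 J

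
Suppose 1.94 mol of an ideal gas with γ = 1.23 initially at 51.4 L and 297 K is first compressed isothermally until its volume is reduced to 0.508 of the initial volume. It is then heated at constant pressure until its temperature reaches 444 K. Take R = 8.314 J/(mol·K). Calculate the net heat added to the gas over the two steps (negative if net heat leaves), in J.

9440 J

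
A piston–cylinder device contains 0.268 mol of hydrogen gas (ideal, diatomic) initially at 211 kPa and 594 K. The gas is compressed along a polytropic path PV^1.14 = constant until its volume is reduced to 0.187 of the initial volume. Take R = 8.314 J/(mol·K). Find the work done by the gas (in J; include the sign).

V₁ = nRT₁/P₁ = 0.268×8.314×594/211 = 6.27 L.
Polytropic n=1.14: T₂ = T₁(V₁/V₂)^(n−1) = 594×(5.35)^0.14 = 751 K; P₂ = P₁(V₁/V₂)^n = 1430 kPa.
W = (P₁V₁−P₂V₂)/(n−1) = (211×6.27−1430×1.17)/0.14 = -2500 J.

-2500 J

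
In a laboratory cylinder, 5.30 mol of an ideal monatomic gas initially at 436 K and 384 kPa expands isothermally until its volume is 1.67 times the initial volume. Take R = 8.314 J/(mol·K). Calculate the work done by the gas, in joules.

V₁ = nRT₁/P₁ = 5.30×8.314×436/384 = 50.0 L.
Isothermal: T stays 436 K; PV = const ⇒ V₂ = 83.6 L, P₂ = 230 kPa.
W = nRT ln(V₂/V₁) = 5.30×8.314×436×ln(1.67) = 9850 J.

9850 J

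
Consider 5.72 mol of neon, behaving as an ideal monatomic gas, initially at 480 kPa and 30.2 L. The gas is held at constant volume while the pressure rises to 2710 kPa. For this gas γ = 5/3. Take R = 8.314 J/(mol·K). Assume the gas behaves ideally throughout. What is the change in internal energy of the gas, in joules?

101000 J

T₁ = P₁V₁/(nR) = 480×30.2/(5.72×8.314) = 305 K.
Isochoric: V stays 30.2 L; P/T = const ⇒ T₂ = 1720 K, P₂ = 2710 kPa.
For an ideal gas ΔU = nCvΔT with Cv = (3/2)R = 12.5 J/(mol·K).
ΔU = 5.72×12.5×(1720−305) = 101000 J.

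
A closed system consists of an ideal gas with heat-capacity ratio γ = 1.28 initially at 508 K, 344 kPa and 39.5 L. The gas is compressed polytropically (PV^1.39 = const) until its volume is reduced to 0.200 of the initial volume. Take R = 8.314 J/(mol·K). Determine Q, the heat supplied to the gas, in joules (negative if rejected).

12000 J

n = P₁V₁/(RT₁) = 344×39.5/(8.314×508) = 3.22 mol.
Polytropic n=1.39: T₂ = T₁(V₁/V₂)^(n−1) = 508×(5.00)^0.39 = 952 K; P₂ = P₁(V₁/V₂)^n = 3220 kPa.
W = (P₁V₁−P₂V₂)/(n−1) = (344×39.5−3220×7.90)/0.39 = -30400 J.
ΔU = nCvΔT = 3.22×29.7×(952−508) = 42400 J.
Q = ΔU + W = 12000 J.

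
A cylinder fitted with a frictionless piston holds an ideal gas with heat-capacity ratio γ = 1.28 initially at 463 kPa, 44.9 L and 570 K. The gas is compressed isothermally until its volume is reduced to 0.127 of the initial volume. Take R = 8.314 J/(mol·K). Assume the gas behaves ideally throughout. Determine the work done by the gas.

n = P₁V₁/(RT₁) = 463×44.9/(8.314×570) = 4.39 mol.
Isothermal: T stays 570 K; PV = const ⇒ V₂ = 5.70 L, P₂ = 3650 kPa.
W = nRT ln(V₂/V₁) = 4.39×8.314×570×ln(0.127) = -42900 J.

-42900 J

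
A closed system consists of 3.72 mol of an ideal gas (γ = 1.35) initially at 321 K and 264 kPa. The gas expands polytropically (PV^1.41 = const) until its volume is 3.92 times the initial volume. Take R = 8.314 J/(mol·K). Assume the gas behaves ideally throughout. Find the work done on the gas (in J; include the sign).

-10400 J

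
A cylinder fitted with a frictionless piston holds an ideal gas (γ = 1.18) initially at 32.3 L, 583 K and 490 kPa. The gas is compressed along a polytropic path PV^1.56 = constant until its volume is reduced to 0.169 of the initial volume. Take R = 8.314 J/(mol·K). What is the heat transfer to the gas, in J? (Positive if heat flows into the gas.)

102000 J

n = P₁V₁/(RT₁) = 490×32.3/(8.314×583) = 3.27 mol.
Polytropic n=1.56: T₂ = T₁(V₁/V₂)^(n−1) = 583×(5.92)^0.56 = 1580 K; P₂ = P₁(V₁/V₂)^n = 7850 kPa.
W = (P₁V₁−P₂V₂)/(n−1) = (490×32.3−7850×5.46)/0.56 = -48200 J.
ΔU = nCvΔT = 3.27×46.2×(1580−583) = 150000 J.
Q = ΔU + W = 102000 J.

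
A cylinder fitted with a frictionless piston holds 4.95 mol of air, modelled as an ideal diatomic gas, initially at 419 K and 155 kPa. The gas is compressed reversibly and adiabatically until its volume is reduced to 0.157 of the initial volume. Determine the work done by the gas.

V₁ = nRT₁/P₁ = 4.95×8.314×419/155 = 111 L.
Adiabatic: TV^(γ−1) = const ⇒ T₂ = 419×(6.37)^0.400 = 879 K; PV^γ = const ⇒ P₂ = 2070 kPa.
ΔU = nCvΔT = 4.95×20.8×(879−419) = 47300 J.
Q = 0 for an adiabatic process, so W = −ΔU = -47300 J.

-47300 J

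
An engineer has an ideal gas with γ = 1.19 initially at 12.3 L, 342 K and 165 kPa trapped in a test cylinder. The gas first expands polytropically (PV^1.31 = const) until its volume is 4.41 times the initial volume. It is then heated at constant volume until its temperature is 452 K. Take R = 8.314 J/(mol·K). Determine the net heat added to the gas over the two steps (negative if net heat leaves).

5850 J

n = P₁V₁/(RT₁) = 165×12.3/(8.314×342) = 0.714 mol.
Step 1 — Polytropic n=1.31: T₂ = T₁(V₁/V₂)^(n−1) = 342×(0.227)^0.31 = 216 K; P₂ = P₁(V₁/V₂)^n = 23.6 kPa.
W = (P₁V₁−P₂V₂)/(n−1) = (165×12.3−23.6×54.2)/0.31 = 2410 J.
ΔU = nCvΔT = 0.714×43.8×(216−342) = -3940 J.
Q = ΔU + W = -1520 J.
State after step 1: P = 23.6 kPa, V = 54.2 L, T = 216 K.
Step 2 — Isochoric: V stays 54.2 L; P/T = const ⇒ T₂ = 452 K, P₂ = 49.4 kPa.
W = 0 (no volume change).
ΔU = nCvΔT = 0.714×43.8×(452−216) = 7370 J.
Q = ΔU = 7370 J.
Net over both steps: W = 2410 J, Q = 5850 J, ΔU = 3440 J.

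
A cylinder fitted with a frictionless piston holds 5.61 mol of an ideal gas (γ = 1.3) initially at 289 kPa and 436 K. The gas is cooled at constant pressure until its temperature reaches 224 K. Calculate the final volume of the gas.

36.2 L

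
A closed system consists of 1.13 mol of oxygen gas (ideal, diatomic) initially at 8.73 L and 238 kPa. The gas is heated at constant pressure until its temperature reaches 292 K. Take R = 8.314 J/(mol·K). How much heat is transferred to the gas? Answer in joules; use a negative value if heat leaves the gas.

T₁ = P₁V₁/(nR) = 238×8.73/(1.13×8.314) = 221 K.
Isobaric: P stays 238 kPa; V/T = const ⇒ T₂ = 292 K, V₂ = 11.5 L.
W = PΔV = 238×(11.5−8.73) kPa·L = 666 J.
ΔU = nCvΔT = 1.13×20.8×(292−221) = 1660 J.
Q = ΔU + W = nCpΔT = 2330 J.

2330 J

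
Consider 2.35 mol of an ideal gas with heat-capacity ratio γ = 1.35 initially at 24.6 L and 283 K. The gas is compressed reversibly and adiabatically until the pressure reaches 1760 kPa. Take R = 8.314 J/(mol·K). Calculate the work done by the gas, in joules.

-11100 J

P₁ = nRT₁/V₁ = 2.35×8.314×283/24.6 = 225 kPa.
Adiabatic: T₂/T₁ = (P₂/P₁)^((γ−1)/γ) ⇒ T₂ = 283×(7.83)^0.259 = 483 K; V₂ = 5.36 L.
ΔU = nCvΔT = 2.35×23.8×(483−283) = 11100 J.
Q = 0 for an adiabatic process, so W = −ΔU = -11100 J.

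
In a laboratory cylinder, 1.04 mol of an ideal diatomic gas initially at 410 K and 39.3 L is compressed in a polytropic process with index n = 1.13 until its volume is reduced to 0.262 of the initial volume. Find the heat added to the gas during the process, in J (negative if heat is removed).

-3500 J

P₁ = nRT₁/V₁ = 1.04×8.314×410/39.3 = 90.2 kPa.
Polytropic n=1.13: T₂ = T₁(V₁/V₂)^(n−1) = 410×(3.82)^0.13 = 488 K; P₂ = P₁(V₁/V₂)^n = 410 kPa.
W = (P₁V₁−P₂V₂)/(n−1) = (90.2×39.3−410×10.3)/0.13 = -5190 J.
ΔU = nCvΔT = 1.04×20.8×(488−410) = 1690 J.
Q = ΔU + W = -3500 J.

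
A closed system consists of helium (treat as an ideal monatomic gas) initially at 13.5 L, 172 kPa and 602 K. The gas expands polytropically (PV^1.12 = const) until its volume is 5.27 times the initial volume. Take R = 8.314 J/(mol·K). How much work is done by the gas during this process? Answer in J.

3500 J

n = P₁V₁/(RT₁) = 172×13.5/(8.314×602) = 0.464 mol.
Polytropic n=1.12: T₂ = T₁(V₁/V₂)^(n−1) = 602×(0.190)^0.12 = 493 K; P₂ = P₁(V₁/V₂)^n = 26.7 kPa.
W = (P₁V₁−P₂V₂)/(n−1) = (172×13.5−26.7×71.1)/0.12 = 3500 J.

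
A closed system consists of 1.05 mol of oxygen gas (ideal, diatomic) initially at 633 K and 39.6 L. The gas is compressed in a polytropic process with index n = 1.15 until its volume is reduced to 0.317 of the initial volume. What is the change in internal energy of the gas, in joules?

2600 J

P₁ = nRT₁/V₁ = 1.05×8.314×633/39.6 = 140 kPa.
Polytropic n=1.15: T₂ = T₁(V₁/V₂)^(n−1) = 633×(3.15)^0.15 = 752 K; P₂ = P₁(V₁/V₂)^n = 523 kPa.
For an ideal gas ΔU = nCvΔT with Cv = (5/2)R = 20.8 J/(mol·K).
ΔU = 1.05×20.8×(752−633) = 2600 J.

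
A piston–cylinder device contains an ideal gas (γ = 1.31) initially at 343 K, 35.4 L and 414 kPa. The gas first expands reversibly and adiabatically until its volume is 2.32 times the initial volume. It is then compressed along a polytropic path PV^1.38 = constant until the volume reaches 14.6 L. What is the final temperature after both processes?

n = P₁V₁/(RT₁) = 414×35.4/(8.314×343) = 5.14 mol.
Step 1 — Adiabatic: TV^(γ−1) = const ⇒ T₂ = 343×(0.431)^0.310 = 264 K; PV^γ = const ⇒ P₂ = 137 kPa.
ΔU = nCvΔT = 5.14×26.8×(264−343) = -10900 J.
Q = 0 for an adiabatic process, so W = −ΔU = 10900 J.
State after step 1: P = 137 kPa, V = 82.1 L, T = 264 K.
Step 2 — Polytropic n=1.38: T₂ = T₁(V₁/V₂)^(n−1) = 264×(5.63)^0.38 = 509 K; P₂ = P₁(V₁/V₂)^n = 1490 kPa.
W = (P₁V₁−P₂V₂)/(n−1) = (137×82.1−1490×14.6)/0.38 = -27600 J.
ΔU = nCvΔT = 5.14×26.8×(509−264) = 33800 J.
Q = ΔU + W = 6220 J.
Net over both steps: W = -16700 J, Q = 6220 J, ΔU = 22900 J.

509 K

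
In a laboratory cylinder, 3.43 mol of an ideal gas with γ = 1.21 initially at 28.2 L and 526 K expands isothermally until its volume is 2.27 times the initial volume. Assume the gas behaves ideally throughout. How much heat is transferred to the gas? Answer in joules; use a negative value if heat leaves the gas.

12300 J

P₁ = nRT₁/V₁ = 3.43×8.314×526/28.2 = 532 kPa.
Isothermal: T stays 526 K; PV = const ⇒ V₂ = 64.0 L, P₂ = 234 kPa.
ΔU = 0 (ideal gas, T constant).
W = nRT ln(V₂/V₁) = 3.43×8.314×526×ln(2.27) = 12300 J.
Q = ΔU + W = 12300 J.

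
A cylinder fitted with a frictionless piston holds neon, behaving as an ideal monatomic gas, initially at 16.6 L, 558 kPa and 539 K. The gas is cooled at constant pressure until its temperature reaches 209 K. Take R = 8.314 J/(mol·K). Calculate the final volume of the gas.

6.44 L

Isobaric: P stays 558 kPa; V/T = const ⇒ T₂ = 209 K, V₂ = 6.44 L.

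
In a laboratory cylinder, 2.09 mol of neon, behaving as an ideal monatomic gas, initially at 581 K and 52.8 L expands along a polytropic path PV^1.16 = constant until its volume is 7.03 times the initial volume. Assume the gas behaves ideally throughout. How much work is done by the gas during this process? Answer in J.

P₁ = nRT₁/V₁ = 2.09×8.314×581/52.8 = 191 kPa.
Polytropic n=1.16: T₂ = T₁(V₁/V₂)^(n−1) = 581×(0.142)^0.16 = 425 K; P₂ = P₁(V₁/V₂)^n = 19.9 kPa.
W = (P₁V₁−P₂V₂)/(n−1) = (191×52.8−19.9×371)/0.16 = 16900 J.

16900 J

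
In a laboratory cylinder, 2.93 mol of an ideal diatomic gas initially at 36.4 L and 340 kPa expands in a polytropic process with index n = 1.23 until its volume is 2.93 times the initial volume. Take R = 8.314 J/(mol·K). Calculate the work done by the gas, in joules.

T₁ = P₁V₁/(nR) = 340×36.4/(2.93×8.314) = 508 K.
Polytropic n=1.23: T₂ = T₁(V₁/V₂)^(n−1) = 508×(0.341)^0.23 = 397 K; P₂ = P₁(V₁/V₂)^n = 90.6 kPa.
W = (P₁V₁−P₂V₂)/(n−1) = (340×36.4−90.6×107)/0.23 = 11800 J.

11800 J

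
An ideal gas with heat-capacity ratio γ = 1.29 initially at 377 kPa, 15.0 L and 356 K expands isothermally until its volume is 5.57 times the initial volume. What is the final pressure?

67.7 kPa

Isothermal: T stays 356 K; PV = const ⇒ V₂ = 83.6 L, P₂ = 67.7 kPa.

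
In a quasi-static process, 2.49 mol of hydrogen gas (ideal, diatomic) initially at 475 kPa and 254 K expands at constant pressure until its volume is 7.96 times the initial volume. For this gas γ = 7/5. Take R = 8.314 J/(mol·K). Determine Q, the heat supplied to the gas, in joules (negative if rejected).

V₁ = nRT₁/P₁ = 2.49×8.314×254/475 = 11.1 L.
Isobaric: P stays 475 kPa; V/T = const ⇒ T₂ = 2020 K, V₂ = 88.1 L.
W = PΔV = 475×(88.1−11.1) kPa·L = 36600 J.
ΔU = nCvΔT = 2.49×20.8×(2020−254) = 91500 J.
Q = ΔU + W = nCpΔT = 128000 J.

128000 J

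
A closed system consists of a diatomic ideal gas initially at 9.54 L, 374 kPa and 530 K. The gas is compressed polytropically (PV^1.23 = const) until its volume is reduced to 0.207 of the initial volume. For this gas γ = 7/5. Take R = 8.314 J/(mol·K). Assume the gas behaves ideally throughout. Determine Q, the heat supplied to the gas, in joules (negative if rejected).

n = P₁V₁/(RT₁) = 374×9.54/(8.314×530) = 0.810 mol.
Polytropic n=1.23: T₂ = T₁(V₁/V₂)^(n−1) = 530×(4.83)^0.23 = 761 K; P₂ = P₁(V₁/V₂)^n = 2600 kPa.
W = (P₁V₁−P₂V₂)/(n−1) = (374×9.54−2600×1.97)/0.23 = -6770 J.
ΔU = nCvΔT = 0.810×20.8×(761−530) = 3890 J.
Q = ΔU + W = -2880 J.

-2880 J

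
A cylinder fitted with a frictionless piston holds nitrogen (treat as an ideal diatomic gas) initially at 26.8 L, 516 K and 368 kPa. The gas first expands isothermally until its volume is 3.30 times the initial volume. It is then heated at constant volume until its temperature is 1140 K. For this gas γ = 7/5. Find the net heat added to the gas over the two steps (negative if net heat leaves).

n = P₁V₁/(RT₁) = 368×26.8/(8.314×516) = 2.30 mol.
Step 1 — Isothermal: T stays 516 K; PV = const ⇒ V₂ = 88.4 L, P₂ = 112 kPa.
ΔU = 0 (ideal gas, T constant).
W = nRT ln(V₂/V₁) = 2.30×8.314×516×ln(3.30) = 11800 J.
Q = ΔU + W = 11800 J.
State after step 1: P = 112 kPa, V = 88.4 L, T = 516 K.
Step 2 — Isochoric: V stays 88.4 L; P/T = const ⇒ T₂ = 1140 K, P₂ = 246 kPa.
W = 0 (no volume change).
ΔU = nCvΔT = 2.30×20.8×(1140−516) = 29800 J.
Q = ΔU = 29800 J.
Net over both steps: W = 11800 J, Q = 41600 J, ΔU = 29800 J.

41600 J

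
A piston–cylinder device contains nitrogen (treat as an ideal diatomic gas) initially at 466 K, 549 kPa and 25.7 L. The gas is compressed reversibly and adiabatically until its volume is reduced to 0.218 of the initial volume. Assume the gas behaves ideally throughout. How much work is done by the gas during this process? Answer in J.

n = P₁V₁/(RT₁) = 549×25.7/(8.314×466) = 3.64 mol.
Adiabatic: TV^(γ−1) = const ⇒ T₂ = 466×(4.59)^0.400 = 857 K; PV^γ = const ⇒ P₂ = 4630 kPa.
ΔU = nCvΔT = 3.64×20.8×(857−466) = 29600 J.
Q = 0 for an adiabatic process, so W = −ΔU = -29600 J.

-29600 J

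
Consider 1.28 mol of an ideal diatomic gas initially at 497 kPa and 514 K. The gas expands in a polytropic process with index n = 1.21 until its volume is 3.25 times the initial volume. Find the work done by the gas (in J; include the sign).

5710 J

V₁ = nRT₁/P₁ = 1.28×8.314×514/497 = 11.0 L.
Polytropic n=1.21: T₂ = T₁(V₁/V₂)^(n−1) = 514×(0.308)^0.21 = 401 K; P₂ = P₁(V₁/V₂)^n = 119 kPa.
W = (P₁V₁−P₂V₂)/(n−1) = (497×11.0−119×35.8)/0.21 = 5710 J.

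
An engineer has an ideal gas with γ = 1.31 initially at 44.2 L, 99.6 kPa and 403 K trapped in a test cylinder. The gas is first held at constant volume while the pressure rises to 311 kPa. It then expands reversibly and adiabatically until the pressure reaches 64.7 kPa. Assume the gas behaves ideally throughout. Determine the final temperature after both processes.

n = P₁V₁/(RT₁) = 99.6×44.2/(8.314×403) = 1.31 mol.
Step 1 — Isochoric: V stays 44.2 L; P/T = const ⇒ T₂ = 1260 K, P₂ = 311 kPa.
W = 0 (no volume change).
ΔU = nCvΔT = 1.31×26.8×(1260−403) = 30100 J.
Q = ΔU = 30100 J.
State after step 1: P = 311 kPa, V = 44.2 L, T = 1260 K.
Step 2 — Adiabatic: T₂/T₁ = (P₂/P₁)^((γ−1)/γ) ⇒ T₂ = 1260×(0.208)^0.237 = 868 K; V₂ = 147 L.
ΔU = nCvΔT = 1.31×26.8×(868−1260) = -13800 J.
Q = 0 for an adiabatic process, so W = −ΔU = 13800 J.
Net over both steps: W = 13800 J, Q = 30100 J, ΔU = 16400 J.

868 K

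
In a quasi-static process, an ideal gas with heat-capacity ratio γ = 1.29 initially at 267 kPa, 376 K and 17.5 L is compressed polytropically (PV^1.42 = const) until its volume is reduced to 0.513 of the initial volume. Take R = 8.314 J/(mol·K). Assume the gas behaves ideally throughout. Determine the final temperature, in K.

498 K

Polytropic n=1.42: T₂ = T₁(V₁/V₂)^(n−1) = 376×(1.95)^0.42 = 498 K; P₂ = P₁(V₁/V₂)^n = 689 kPa.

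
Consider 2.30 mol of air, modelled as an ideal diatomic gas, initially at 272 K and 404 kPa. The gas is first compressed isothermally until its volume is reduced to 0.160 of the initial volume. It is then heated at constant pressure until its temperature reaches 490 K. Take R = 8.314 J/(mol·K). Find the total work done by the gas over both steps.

-5360 J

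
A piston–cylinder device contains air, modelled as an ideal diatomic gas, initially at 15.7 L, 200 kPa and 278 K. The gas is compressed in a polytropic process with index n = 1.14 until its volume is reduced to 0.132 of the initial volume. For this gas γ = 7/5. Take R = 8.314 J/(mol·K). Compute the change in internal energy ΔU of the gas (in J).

2570 J

n = P₁V₁/(RT₁) = 200×15.7/(8.314×278) = 1.36 mol.
Polytropic n=1.14: T₂ = T₁(V₁/V₂)^(n−1) = 278×(7.58)^0.14 = 369 K; P₂ = P₁(V₁/V₂)^n = 2010 kPa.
For an ideal gas ΔU = nCvΔT with Cv = (5/2)R = 20.8 J/(mol·K).
ΔU = 1.36×20.8×(369−278) = 2570 J.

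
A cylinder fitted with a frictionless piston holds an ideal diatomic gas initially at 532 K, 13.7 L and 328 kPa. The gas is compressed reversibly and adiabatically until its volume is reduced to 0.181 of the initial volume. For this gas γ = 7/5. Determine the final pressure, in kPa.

3590 kPa

Adiabatic: TV^(γ−1) = const ⇒ T₂ = 532×(5.52)^0.400 = 1050 K; PV^γ = const ⇒ P₂ = 3590 kPa.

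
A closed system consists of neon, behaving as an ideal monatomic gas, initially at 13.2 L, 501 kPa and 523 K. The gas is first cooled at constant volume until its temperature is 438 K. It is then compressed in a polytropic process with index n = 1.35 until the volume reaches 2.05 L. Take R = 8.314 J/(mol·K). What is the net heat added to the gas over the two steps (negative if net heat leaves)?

n = P₁V₁/(RT₁) = 501×13.2/(8.314×523) = 1.52 mol.
Step 1 — Isochoric: V stays 13.2 L; P/T = const ⇒ T₂ = 438 K, P₂ = 420 kPa.
W = 0 (no volume change).
ΔU = nCvΔT = 1.52×12.5×(438−523) = -1610 J.
Q = ΔU = -1610 J.
State after step 1: P = 420 kPa, V = 13.2 L, T = 438 K.
Step 2 — Polytropic n=1.35: T₂ = T₁(V₁/V₂)^(n−1) = 438×(6.44)^0.35 = 841 K; P₂ = P₁(V₁/V₂)^n = 5180 kPa.
W = (P₁V₁−P₂V₂)/(n−1) = (420×13.2−5180×2.05)/0.35 = -14500 J.
ΔU = nCvΔT = 1.52×12.5×(841−438) = 7640 J.
Q = ΔU + W = -6910 J.
Net over both steps: W = -14500 J, Q = -8520 J, ΔU = 6020 J.

-8520 J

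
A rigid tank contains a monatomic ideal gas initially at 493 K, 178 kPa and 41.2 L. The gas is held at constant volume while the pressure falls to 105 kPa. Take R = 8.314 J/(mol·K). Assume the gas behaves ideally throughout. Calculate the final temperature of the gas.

291 K

Isochoric: V stays 41.2 L; P/T = const ⇒ T₂ = 291 K, P₂ = 105 kPa.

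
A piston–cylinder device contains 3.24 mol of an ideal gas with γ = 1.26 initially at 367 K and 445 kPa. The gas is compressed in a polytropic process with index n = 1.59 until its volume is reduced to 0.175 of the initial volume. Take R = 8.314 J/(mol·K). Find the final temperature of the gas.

V₁ = nRT₁/P₁ = 3.24×8.314×367/445 = 22.2 L.
Polytropic n=1.59: T₂ = T₁(V₁/V₂)^(n−1) = 367×(5.71)^0.59 = 1030 K; P₂ = P₁(V₁/V₂)^n = 7110 kPa.

1030 K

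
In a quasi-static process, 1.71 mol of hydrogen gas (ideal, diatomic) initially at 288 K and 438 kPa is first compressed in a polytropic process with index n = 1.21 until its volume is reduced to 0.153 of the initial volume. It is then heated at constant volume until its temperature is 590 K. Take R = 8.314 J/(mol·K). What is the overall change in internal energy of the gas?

10700 J

V₁ = nRT₁/P₁ = 1.71×8.314×288/438 = 9.35 L.
Step 1 — Polytropic n=1.21: T₂ = T₁(V₁/V₂)^(n−1) = 288×(6.54)^0.21 = 427 K; P₂ = P₁(V₁/V₂)^n = 4250 kPa.
W = (P₁V₁−P₂V₂)/(n−1) = (438×9.35−4250×1.43)/0.21 = -9420 J.
ΔU = nCvΔT = 1.71×20.8×(427−288) = 4950 J.
Q = ΔU + W = -4480 J.
State after step 1: P = 4250 kPa, V = 1.43 L, T = 427 K.
Step 2 — Isochoric: V stays 1.43 L; P/T = const ⇒ T₂ = 590 K, P₂ = 5860 kPa.
W = 0 (no volume change).
ΔU = nCvΔT = 1.71×20.8×(590−427) = 5790 J.
Q = ΔU = 5790 J.
Net over both steps: W = -9420 J, Q = 1310 J, ΔU = 10700 J.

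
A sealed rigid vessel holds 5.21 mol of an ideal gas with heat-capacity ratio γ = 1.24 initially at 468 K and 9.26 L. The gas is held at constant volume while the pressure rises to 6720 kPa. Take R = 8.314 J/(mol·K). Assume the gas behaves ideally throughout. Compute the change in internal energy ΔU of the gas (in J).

P₁ = nRT₁/V₁ = 5.21×8.314×468/9.26 = 2190 kPa.
Isochoric: V stays 9.26 L; P/T = const ⇒ T₂ = 1440 K, P₂ = 6720 kPa.
For an ideal gas ΔU = nCvΔT with Cv = R/(γ−1) = 34.6 J/(mol·K).
ΔU = 5.21×34.6×(1440−468) = 175000 J.

175000 J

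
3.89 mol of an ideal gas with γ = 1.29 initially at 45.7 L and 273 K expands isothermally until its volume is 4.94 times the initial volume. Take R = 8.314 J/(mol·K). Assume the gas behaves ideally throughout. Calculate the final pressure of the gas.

P₁ = nRT₁/V₁ = 3.89×8.314×273/45.7 = 193 kPa.
Isothermal: T stays 273 K; PV = const ⇒ V₂ = 226 L, P₂ = 39.1 kPa.

39.1 kPa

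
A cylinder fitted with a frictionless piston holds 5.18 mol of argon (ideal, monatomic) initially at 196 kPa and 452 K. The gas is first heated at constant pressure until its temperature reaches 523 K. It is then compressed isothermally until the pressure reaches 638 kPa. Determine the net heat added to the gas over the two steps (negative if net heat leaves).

-18900 J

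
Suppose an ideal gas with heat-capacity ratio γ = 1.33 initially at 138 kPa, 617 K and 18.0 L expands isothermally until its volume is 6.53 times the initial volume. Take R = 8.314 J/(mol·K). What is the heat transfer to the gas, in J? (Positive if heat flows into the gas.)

n = P₁V₁/(RT₁) = 138×18.0/(8.314×617) = 0.484 mol.
Isothermal: T stays 617 K; PV = const ⇒ V₂ = 118 L, P₂ = 21.1 kPa.
ΔU = 0 (ideal gas, T constant).
W = nRT ln(V₂/V₁) = 0.484×8.314×617×ln(6.53) = 4660 J.
Q = ΔU + W = 4660 J.

4660 J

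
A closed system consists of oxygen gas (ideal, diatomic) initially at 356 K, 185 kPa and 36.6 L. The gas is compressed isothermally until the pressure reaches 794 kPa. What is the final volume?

8.53 L

Isothermal: T stays 356 K; PV = const ⇒ V₂ = 8.53 L, P₂ = 794 kPa.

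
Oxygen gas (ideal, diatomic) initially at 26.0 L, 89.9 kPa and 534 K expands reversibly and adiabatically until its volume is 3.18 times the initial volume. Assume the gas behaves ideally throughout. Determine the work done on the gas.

n = P₁V₁/(RT₁) = 89.9×26.0/(8.314×534) = 0.526 mol.
Adiabatic: TV^(γ−1) = const ⇒ T₂ = 534×(0.314)^0.400 = 336 K; PV^γ = const ⇒ P₂ = 17.8 kPa.
ΔU = nCvΔT = 0.526×20.8×(336−534) = -2160 J.
Q = 0 for an adiabatic process, so W = −ΔU = 2160 J.
Work done on the gas = −W_by = -2160 J.

-2160 J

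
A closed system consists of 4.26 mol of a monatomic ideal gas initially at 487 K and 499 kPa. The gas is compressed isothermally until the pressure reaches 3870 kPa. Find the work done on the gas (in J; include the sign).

35300 J

V₁ = nRT₁/P₁ = 4.26×8.314×487/499 = 34.6 L.
Isothermal: T stays 487 K; PV = const ⇒ V₂ = 4.46 L, P₂ = 3870 kPa.
W = nRT ln(V₂/V₁) = 4.26×8.314×487×ln(0.129) = -35300 J.
Work done on the gas = −W_by = 35300 J.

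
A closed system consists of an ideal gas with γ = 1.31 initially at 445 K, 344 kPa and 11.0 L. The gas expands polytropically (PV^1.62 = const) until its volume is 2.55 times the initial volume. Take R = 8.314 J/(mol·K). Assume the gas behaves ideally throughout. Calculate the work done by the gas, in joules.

n = P₁V₁/(RT₁) = 344×11.0/(8.314×445) = 1.02 mol.
Polytropic n=1.62: T₂ = T₁(V₁/V₂)^(n−1) = 445×(0.392)^0.62 = 249 K; P₂ = P₁(V₁/V₂)^n = 75.5 kPa.
W = (P₁V₁−P₂V₂)/(n−1) = (344×11.0−75.5×28.0)/0.62 = 2690 J.

2690 J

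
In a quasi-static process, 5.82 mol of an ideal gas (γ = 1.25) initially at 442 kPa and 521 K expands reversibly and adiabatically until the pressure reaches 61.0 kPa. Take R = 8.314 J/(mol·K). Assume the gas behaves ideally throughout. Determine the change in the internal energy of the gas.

-33000 J

V₁ = nRT₁/P₁ = 5.82×8.314×521/442 = 57.0 L.
Adiabatic: T₂/T₁ = (P₂/P₁)^((γ−1)/γ) ⇒ T₂ = 521×(0.138)^0.200 = 351 K; V₂ = 278 L.
For an ideal gas ΔU = nCvΔT with Cv = R/(γ−1) = 33.3 J/(mol·K).
ΔU = 5.82×33.3×(351−521) = -33000 J.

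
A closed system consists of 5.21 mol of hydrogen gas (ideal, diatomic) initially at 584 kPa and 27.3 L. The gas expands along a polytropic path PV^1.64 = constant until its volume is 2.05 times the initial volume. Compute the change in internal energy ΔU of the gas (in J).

-14700 J

T₁ = P₁V₁/(nR) = 584×27.3/(5.21×8.314) = 368 K.
Polytropic n=1.64: T₂ = T₁(V₁/V₂)^(n−1) = 368×(0.488)^0.64 = 232 K; P₂ = P₁(V₁/V₂)^n = 180 kPa.
For an ideal gas ΔU = nCvΔT with Cv = (5/2)R = 20.8 J/(mol·K).
ΔU = 5.21×20.8×(232−368) = -14700 J.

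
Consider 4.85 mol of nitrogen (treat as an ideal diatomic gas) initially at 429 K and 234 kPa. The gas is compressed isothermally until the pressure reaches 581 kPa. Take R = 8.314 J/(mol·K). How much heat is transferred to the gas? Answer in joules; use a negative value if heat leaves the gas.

V₁ = nRT₁/P₁ = 4.85×8.314×429/234 = 73.9 L.
Isothermal: T stays 429 K; PV = const ⇒ V₂ = 29.8 L, P₂ = 581 kPa.
ΔU = 0 (ideal gas, T constant).
W = nRT ln(V₂/V₁) = 4.85×8.314×429×ln(0.403) = -15700 J.
Q = ΔU + W = -15700 J.

-15700 J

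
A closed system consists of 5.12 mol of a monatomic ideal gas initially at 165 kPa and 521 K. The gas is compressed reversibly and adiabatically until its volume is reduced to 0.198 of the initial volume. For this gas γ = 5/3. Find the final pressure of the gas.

V₁ = nRT₁/P₁ = 5.12×8.314×521/165 = 134 L.
Adiabatic: TV^(γ−1) = const ⇒ T₂ = 521×(5.05)^0.667 = 1530 K; PV^γ = const ⇒ P₂ = 2450 kPa.

2450 kPa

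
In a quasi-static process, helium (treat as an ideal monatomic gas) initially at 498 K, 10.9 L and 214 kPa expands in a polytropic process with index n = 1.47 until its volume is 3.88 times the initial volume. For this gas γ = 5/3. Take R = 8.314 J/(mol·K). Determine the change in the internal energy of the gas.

-1650 J

n = P₁V₁/(RT₁) = 214×10.9/(8.314×498) = 0.563 mol.
Polytropic n=1.47: T₂ = T₁(V₁/V₂)^(n−1) = 498×(0.258)^0.47 = 263 K; P₂ = P₁(V₁/V₂)^n = 29.2 kPa.
For an ideal gas ΔU = nCvΔT with Cv = (3/2)R = 12.5 J/(mol·K).
ΔU = 0.563×12.5×(263−498) = -1650 J.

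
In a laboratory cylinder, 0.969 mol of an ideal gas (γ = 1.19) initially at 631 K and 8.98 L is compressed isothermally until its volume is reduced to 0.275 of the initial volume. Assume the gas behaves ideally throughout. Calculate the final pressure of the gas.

P₁ = nRT₁/V₁ = 0.969×8.314×631/8.98 = 566 kPa.
Isothermal: T stays 631 K; PV = const ⇒ V₂ = 2.47 L, P₂ = 2060 kPa.

2060 kPa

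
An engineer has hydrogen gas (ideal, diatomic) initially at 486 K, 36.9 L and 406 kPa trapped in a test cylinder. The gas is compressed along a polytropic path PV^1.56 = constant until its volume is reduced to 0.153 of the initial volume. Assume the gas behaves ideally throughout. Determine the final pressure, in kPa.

7590 kPa

Polytropic n=1.56: T₂ = T₁(V₁/V₂)^(n−1) = 486×(6.54)^0.56 = 1390 K; P₂ = P₁(V₁/V₂)^n = 7590 kPa.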